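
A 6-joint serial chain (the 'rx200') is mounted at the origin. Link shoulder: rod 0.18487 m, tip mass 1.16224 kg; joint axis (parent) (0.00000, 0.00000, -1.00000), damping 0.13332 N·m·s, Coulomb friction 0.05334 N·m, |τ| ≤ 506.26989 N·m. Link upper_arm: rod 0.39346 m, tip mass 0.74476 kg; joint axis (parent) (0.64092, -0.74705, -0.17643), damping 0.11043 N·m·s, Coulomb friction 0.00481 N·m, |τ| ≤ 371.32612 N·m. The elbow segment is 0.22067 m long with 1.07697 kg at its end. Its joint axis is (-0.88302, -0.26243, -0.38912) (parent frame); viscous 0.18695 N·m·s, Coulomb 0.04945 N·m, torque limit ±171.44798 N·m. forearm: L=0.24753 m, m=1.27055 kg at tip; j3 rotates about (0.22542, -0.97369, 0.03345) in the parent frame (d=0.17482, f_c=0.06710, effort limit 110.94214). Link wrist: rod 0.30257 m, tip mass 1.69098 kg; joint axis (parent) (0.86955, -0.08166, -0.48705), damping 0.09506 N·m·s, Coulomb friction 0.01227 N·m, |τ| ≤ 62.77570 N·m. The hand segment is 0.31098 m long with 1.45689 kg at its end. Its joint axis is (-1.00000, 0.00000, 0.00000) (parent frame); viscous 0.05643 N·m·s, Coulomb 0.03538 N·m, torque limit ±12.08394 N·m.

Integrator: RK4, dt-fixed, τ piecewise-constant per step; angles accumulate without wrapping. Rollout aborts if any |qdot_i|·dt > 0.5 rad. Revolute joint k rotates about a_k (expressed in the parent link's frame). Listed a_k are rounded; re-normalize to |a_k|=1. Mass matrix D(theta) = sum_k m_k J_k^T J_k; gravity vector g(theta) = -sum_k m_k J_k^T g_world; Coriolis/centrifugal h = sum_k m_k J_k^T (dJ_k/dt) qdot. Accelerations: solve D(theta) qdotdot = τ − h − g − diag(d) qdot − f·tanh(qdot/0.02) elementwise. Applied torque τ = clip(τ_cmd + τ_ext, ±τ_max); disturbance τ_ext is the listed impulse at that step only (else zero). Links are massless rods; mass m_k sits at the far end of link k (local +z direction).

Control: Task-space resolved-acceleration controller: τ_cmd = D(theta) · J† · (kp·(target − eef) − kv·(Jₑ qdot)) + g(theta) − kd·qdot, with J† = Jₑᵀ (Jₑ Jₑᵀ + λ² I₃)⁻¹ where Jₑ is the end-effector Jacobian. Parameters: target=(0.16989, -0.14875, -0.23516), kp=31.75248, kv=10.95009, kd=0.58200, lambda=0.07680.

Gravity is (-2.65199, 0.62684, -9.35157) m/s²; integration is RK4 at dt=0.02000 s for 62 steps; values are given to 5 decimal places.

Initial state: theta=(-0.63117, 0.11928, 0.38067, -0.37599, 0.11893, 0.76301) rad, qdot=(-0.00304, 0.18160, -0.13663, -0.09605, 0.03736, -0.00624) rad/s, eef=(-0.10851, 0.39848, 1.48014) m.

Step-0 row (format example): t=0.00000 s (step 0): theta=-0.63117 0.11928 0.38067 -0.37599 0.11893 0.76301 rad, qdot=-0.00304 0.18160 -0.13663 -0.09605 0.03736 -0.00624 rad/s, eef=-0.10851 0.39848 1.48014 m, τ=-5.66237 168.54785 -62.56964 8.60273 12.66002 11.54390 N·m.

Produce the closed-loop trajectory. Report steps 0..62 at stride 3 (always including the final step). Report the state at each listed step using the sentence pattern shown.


t=0.06000 s (step 3): theta=-0.57933 0.26311 0.38269 -0.50376 -0.04250 0.93542 rad, qdot=1.71577 3.75339 -0.29699 -3.58685 -4.96137 4.35509 rad/s, eef=-0.09303 0.35500 1.40583 m, τ=0.02665 28.33204 -16.66197 -8.85664 4.04071 3.10115 N·m.
t=0.12000 s (step 6): theta=-0.49905 0.49378 0.37208 -0.79209 -0.29391 1.23279 rad, qdot=0.94012 3.71516 0.21934 -5.72904 -2.92995 5.39004 rad/s, eef=-0.07372 0.25524 1.23843 m, τ=0.98007 -45.61432 8.49288 -12.83352 0.36525 -3.29009 N·m.
t=0.18000 s (step 9): theta=-0.47765 0.69775 0.44181 -1.14787 -0.40046 1.54885 rad, qdot=-0.06807 3.04517 2.09990 -5.89418 -1.14899 4.92605 rad/s, eef=-0.05511 0.14718 1.05241 m, τ=-3.12105 -52.59803 7.34664 -4.23453 1.31765 -6.38732 N·m.
t=0.24000 s (step 12): theta=-0.49496 0.85269 0.61518 -1.48931 -0.47423 1.81456 rad, qdot=-0.38368 2.02961 3.45573 -5.58241 -1.42236 4.00149 rad/s, eef=-0.03188 0.06251 0.87702 m, τ=-6.77197 -44.78009 2.20138 2.76628 1.35238 -6.16668 N·m.
t=0.30000 s (step 15): theta=-0.51775 0.92552 0.80340 -1.84221 -0.53606 2.04475 rad, qdot=-0.44837 0.27937 2.31935 -6.40953 -0.00474 3.77106 rad/s, eef=-0.00441 0.00039 0.72815 m, τ=-9.17183 -33.84888 -0.96644 4.03096 -1.44934 -4.65704 N·m.
t=0.36000 s (step 18): theta=-0.58803 0.89908 0.92070 -2.25548 -0.46826 2.24266 rad, qdot=-2.21916 -0.96561 1.96524 -7.24688 2.00191 2.48086 rad/s, eef=0.02970 -0.03640 0.59333 m, τ=-2.59150 -11.52889 -2.88674 15.55469 -2.34143 -1.34739 N·m.
t=0.42000 s (step 21): theta=-0.80303 0.84085 1.06013 -2.68949 -0.34075 2.30632 rad, qdot=-4.81286 -0.69986 2.58700 -7.01274 1.89754 -0.52718 rad/s, eef=0.05153 -0.04698 0.45307 m, τ=-1.22772 -10.87771 0.96030 26.75731 -0.55720 3.19504 N·m.
t=0.48000 s (step 24): theta=-1.10775 0.84311 1.20493 -3.05749 -0.25278 2.20291 rad, qdot=-4.71522 0.88196 1.99131 -4.92876 1.25241 -2.49937 rad/s, eef=0.05164 -0.04921 0.32142 m, τ=-3.62571 -15.09931 2.65410 25.19903 -0.30418 5.77938 N·m.
t=0.54000 s (step 27): theta=-1.33592 0.93533 1.29735 -3.27486 -0.16475 2.06065 rad, qdot=-2.90549 2.02840 1.15925 -2.43767 1.78856 -1.99520 rad/s, eef=0.04993 -0.05872 0.21240 m, τ=-4.85612 -19.71263 1.54150 20.32570 -1.77355 5.66318 N·m.
t=0.60000 s (step 30): theta=-1.47428 1.06729 1.35504 -3.37430 -0.04188 1.97127 rad, qdot=-1.83168 2.28076 0.81100 -1.02538 2.24469 -1.01810 rad/s, eef=0.05609 -0.07255 0.12581 m, τ=-4.79433 -21.85177 0.25738 16.10757 -2.55099 5.12786 N·m.
t=0.66000 s (step 33): theta=-1.56754 1.20141 1.39812 -3.41301 0.09637 1.93027 rad, qdot=-1.33136 2.16058 0.64312 -0.33953 2.31169 -0.40668 rad/s, eef=0.06760 -0.08408 0.05626 m, τ=-4.01835 -23.29771 -0.29304 13.03520 -2.43314 4.85795 N·m.
t=0.72000 s (step 36): theta=-1.63857 1.32331 1.43333 -3.42248 0.23091 1.91578 rad, qdot=-1.05642 1.88959 0.54287 -0.01312 2.14113 -0.11555 rad/s, eef=0.08097 -0.09120 -0.00056 m, τ=-3.10531 -24.80231 -0.30720 11.01876 -1.87477 4.75906 N·m.
t=0.78000 s (step 39): theta=-1.69615 1.42641 1.46409 -3.41892 0.35098 1.91229 rad, qdot=-0.87015 1.54237 0.49045 0.11239 1.84407 -0.02432 rad/s, eef=0.09409 -0.09476 -0.04724 m, τ=-2.40182 -25.90972 -0.12766 9.77442 -1.20874 4.71254 N·m.
t=0.84000 s (step 42): theta=-1.74347 1.50802 1.49233 -3.41104 0.45159 1.91077 rad, qdot=-0.70934 1.18142 0.45555 0.14076 1.50356 -0.03549 rad/s, eef=0.10604 -0.09646 -0.08543 m, τ=-1.97454 -26.37484 0.05441 8.95158 -0.60367 4.65228 N·m.
t=0.90000 s (step 45): theta=-1.78156 1.56880 1.51866 -3.40312 0.53202 1.90745 rad, qdot=-0.56228 0.85233 0.42378 0.11916 1.17941 -0.07735 rad/s, eef=0.11661 -0.09780 -0.11631 m, τ=-1.84609 -26.30506 0.16691 8.43730 -0.12062 4.55016 N·m.
t=0.96000 s (step 48): theta=-1.81128 1.61147 1.54293 -3.39721 0.59436 1.90156 rad, qdot=-0.43099 0.58002 0.38561 0.07719 0.90451 -0.11779 rad/s, eef=0.12580 -0.09975 -0.14094 m, τ=-1.94745 -25.95495 0.21442 8.15025 0.24632 4.42058 N·m.
t=1.02000 s (step 51): theta=-1.83370 1.63973 1.56469 -3.39393 0.64197 1.89366 rad, qdot=-0.31942 0.37186 0.33973 0.03362 0.68890 -0.14292 rad/s, eef=0.13369 -0.10267 -0.16038 m, τ=-2.17691 -25.52439 0.22777 8.01094 0.52777 4.27989 N·m.
t=1.08000 s (step 54): theta=-1.85004 1.65735 1.58357 -3.39298 0.67828 1.88479 rad, qdot=-0.22749 0.22458 0.29052 0.00135 0.52647 -0.15003 rad/s, eef=0.14041 -0.10644 -0.17557 m, τ=-2.42585 -25.12434 0.24008 7.93085 0.75569 4.14184 N·m.
t=1.14000 s (step 57): theta=-1.86134 1.66776 1.59956 -3.39344 0.70612 1.87599 rad, qdot=-0.15135 0.12926 0.24361 -0.01412 0.40584 -0.14186 rad/s, eef=0.14615 -0.11071 -0.18733 m, τ=-2.62698 -24.80602 0.26950 7.85824 0.95104 4.01556 N·m.
t=1.20000 s (step 60): theta=-1.86853 1.67364 1.61285 -3.39452 0.72775 1.86791 rad, qdot=-0.09028 0.07122 0.20032 -0.02032 0.31791 -0.12669 rad/s, eef=0.15103 -0.11511 -0.19640 m, τ=-2.80588 -24.61218 0.31050 7.83626 1.12570 3.90733 N·m.
t=1.24000 s (step 62): theta=-1.87147 1.67598 1.62032 -3.39536 0.73956 1.86307 rad, qdot=-0.05709 0.04706 0.17410 -0.02121 0.27281 -0.11517 rad/s, eef=0.15382 -0.11800 -0.20129 m.


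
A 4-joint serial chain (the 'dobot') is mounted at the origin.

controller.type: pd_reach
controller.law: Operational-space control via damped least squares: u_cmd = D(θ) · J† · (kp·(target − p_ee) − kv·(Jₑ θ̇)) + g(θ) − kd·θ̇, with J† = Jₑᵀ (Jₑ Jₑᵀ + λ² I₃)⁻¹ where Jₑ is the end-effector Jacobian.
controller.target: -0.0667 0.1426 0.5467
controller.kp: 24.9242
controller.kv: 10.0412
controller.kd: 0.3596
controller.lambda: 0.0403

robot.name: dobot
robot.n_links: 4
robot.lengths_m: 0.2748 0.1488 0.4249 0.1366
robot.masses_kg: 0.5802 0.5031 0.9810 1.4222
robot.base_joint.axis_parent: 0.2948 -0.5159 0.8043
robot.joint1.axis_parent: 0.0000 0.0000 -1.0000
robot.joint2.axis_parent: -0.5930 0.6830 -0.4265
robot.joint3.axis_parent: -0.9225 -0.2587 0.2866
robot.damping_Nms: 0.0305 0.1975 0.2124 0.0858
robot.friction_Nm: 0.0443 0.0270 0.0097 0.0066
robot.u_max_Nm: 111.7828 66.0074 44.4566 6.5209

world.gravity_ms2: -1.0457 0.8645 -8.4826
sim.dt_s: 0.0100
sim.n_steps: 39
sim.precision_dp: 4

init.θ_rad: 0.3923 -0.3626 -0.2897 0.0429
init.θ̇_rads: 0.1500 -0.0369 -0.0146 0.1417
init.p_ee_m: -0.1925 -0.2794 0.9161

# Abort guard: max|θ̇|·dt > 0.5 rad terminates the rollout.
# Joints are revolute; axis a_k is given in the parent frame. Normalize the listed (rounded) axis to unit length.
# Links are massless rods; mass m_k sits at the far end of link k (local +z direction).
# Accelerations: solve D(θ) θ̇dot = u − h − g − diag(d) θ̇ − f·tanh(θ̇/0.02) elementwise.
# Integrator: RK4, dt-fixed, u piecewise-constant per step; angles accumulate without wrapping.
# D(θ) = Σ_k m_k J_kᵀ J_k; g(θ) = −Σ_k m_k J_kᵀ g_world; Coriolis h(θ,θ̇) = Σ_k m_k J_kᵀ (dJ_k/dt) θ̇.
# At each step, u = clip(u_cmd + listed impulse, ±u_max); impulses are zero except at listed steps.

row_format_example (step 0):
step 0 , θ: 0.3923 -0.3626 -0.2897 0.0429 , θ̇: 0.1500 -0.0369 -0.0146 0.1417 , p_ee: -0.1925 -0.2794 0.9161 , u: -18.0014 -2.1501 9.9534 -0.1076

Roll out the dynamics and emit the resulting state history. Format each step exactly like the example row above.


step 1 , θ: 0.3897 -0.3594 -0.2933 0.0475 , θ̇: -0.6577 0.6289 -0.6964 0.7920 , p_ee: -0.1928 -0.2797 0.9158 , u: -16.6776 -2.3061 9.4908 -0.3462
step 2 , θ: 0.3803 -0.3520 -0.3025 0.0580 , θ̇: -1.2260 0.8342 -1.1446 1.2977 , p_ee: -0.1928 -0.2791 0.9154 , u: -15.4221 -2.2662 8.9669 -0.4939
step 3 , θ: 0.3657 -0.3431 -0.3157 0.0724 , θ̇: -1.6876 0.9447 -1.4853 1.5632 , p_ee: -0.1922 -0.2779 0.9150 , u: -14.1979 -2.1643 8.4535 -0.5321
step 4 , θ: 0.3469 -0.3335 -0.3319 0.0887 , θ̇: -2.0782 0.9936 -1.7591 1.6940 , p_ee: -0.1911 -0.2761 0.9147 , u: -12.9993 -2.0180 7.9589 -0.5125
step 5 , θ: 0.3244 -0.3235 -0.3506 0.1059 , θ̇: -2.4167 1.0068 -1.9865 1.7409 , p_ee: -0.1895 -0.2737 0.9144 , u: -11.8289 -1.8405 7.4855 -0.4617
step 6 , θ: 0.2988 -0.3135 -0.3714 0.1234 , θ̇: -2.7120 0.9981 -2.1771 1.7343 , p_ee: -0.1873 -0.2708 0.9140 , u: -10.6944 -1.6411 7.0320 -0.3958
step 7 , θ: 0.2705 -0.3037 -0.3939 0.1405 , θ̇: -2.9684 0.9753 -2.3356 1.6930 , p_ee: -0.1848 -0.2675 0.9136 , u: -9.6059 -1.4277 6.5969 -0.3250
step 8 , θ: 0.2397 -0.2941 -0.4179 0.1572 , θ̇: -3.1884 0.9436 -2.4649 1.6298 , p_ee: -0.1818 -0.2637 0.9132 , u: -8.5729 -1.2085 6.1791 -0.2560
step 9 , θ: 0.2069 -0.2849 -0.4430 0.1731 , θ̇: -3.3742 0.9066 -2.5675 1.5542 , p_ee: -0.1785 -0.2596 0.9126 , u: -7.6028 -0.9909 5.7788 -0.1931
step 10 , θ: 0.1724 -0.2761 -0.4691 0.1883 , θ̇: -3.5281 0.8671 -2.6459 1.4731 , p_ee: -0.1750 -0.2551 0.9120 , u: -6.7007 -0.7818 5.3973 -0.1391
step 11 , θ: 0.1365 -0.2676 -0.4958 0.2026 , θ̇: -3.6524 0.8271 -2.7031 1.3915 , p_ee: -0.1712 -0.2503 0.9112 , u: -5.8687 -0.5866 5.0363 -0.0954
step 12 , θ: 0.0995 -0.2595 -0.5230 0.2161 , θ̇: -3.7500 0.7882 -2.7417 1.3128 , p_ee: -0.1673 -0.2452 0.9103 , u: -5.1066 -0.4099 4.6980 -0.0624
step 13 , θ: 0.0617 -0.2519 -0.5505 0.2289 , θ̇: -3.8234 0.7513 -2.7648 1.2393 , p_ee: -0.1633 -0.2399 0.9093 , u: -4.4127 -0.2543 4.3843 -0.0399
step 14 , θ: 0.0232 -0.2445 -0.5782 0.2409 , θ̇: -3.8754 0.7172 -2.7750 1.1720 , p_ee: -0.1593 -0.2344 0.9082 , u: -3.7837 -0.1216 4.0968 -0.0272
step 15 , θ: -0.0157 -0.2375 -0.6060 0.2523 , θ̇: -3.9084 0.6862 -2.7746 1.1113 , p_ee: -0.1552 -0.2287 0.9068 , u: -3.2159 -0.0124 3.8368 -0.0231
step 16 , θ: -0.0549 -0.2308 -0.6336 0.2632 , θ̇: -3.9248 0.6582 -2.7658 1.0570 , p_ee: -0.1511 -0.2228 0.9054 , u: -2.7050 0.0738 3.6049 -0.0266
step 17 , θ: -0.0941 -0.2244 -0.6612 0.2735 , θ̇: -3.9266 0.6334 -2.7503 1.0089 , p_ee: -0.1471 -0.2168 0.9038 , u: -2.2466 0.1379 3.4012 -0.0365
step 18 , θ: -0.1333 -0.2181 -0.6886 0.2834 , θ̇: -3.9157 0.6114 -2.7297 0.9663 , p_ee: -0.1431 -0.2107 0.9020 , u: -1.8365 0.1812 3.2254 -0.0517
step 19 , θ: -0.1723 -0.2121 -0.7158 0.2928 , θ̇: -3.8939 0.5920 -2.7050 0.9286 , p_ee: -0.1392 -0.2044 0.9001 , u: -1.4704 0.2056 3.0768 -0.0711
step 20 , θ: -0.2111 -0.2063 -0.7426 0.3019 , θ̇: -3.8626 0.5750 -2.6774 0.8952 , p_ee: -0.1353 -0.1981 0.8981 , u: -1.1445 0.2129 2.9544 -0.0938
step 21 , θ: -0.2495 -0.2006 -0.7693 0.3107 , θ̇: -3.8230 0.5600 -2.6475 0.8654 , p_ee: -0.1316 -0.1917 0.8959 , u: -0.8549 0.2050 2.8569 -0.1191
step 22 , θ: -0.2875 -0.1951 -0.7956 0.3192 , θ̇: -3.7764 0.5469 -2.6160 0.8388 , p_ee: -0.1280 -0.1853 0.8935 , u: -0.5983 0.1840 2.7827 -0.1463
step 23 , θ: -0.3250 -0.1897 -0.8215 0.3275 , θ̇: -3.7237 0.5353 -2.5832 0.8148 , p_ee: -0.1245 -0.1788 0.8911 , u: -0.3715 0.1516 2.7303 -0.1747
step 24 , θ: -0.3619 -0.1844 -0.8472 0.3355 , θ̇: -3.6658 0.5250 -2.5496 0.7931 , p_ee: -0.1211 -0.1724 0.8885 , u: -0.1715 0.1095 2.6981 -0.2040
step 25 , θ: -0.3983 -0.1792 -0.8725 0.3434 , θ̇: -3.6036 0.5160 -2.5154 0.7733 , p_ee: -0.1178 -0.1659 0.8858 , u: 0.0041 0.0595 2.6843 -0.2337
step 26 , θ: -0.4340 -0.1741 -0.8975 0.3510 , θ̇: -3.5377 0.5079 -2.4808 0.7551 , p_ee: -0.1147 -0.1595 0.8829 , u: 0.1580 0.0031 2.6873 -0.2636
step 27 , θ: -0.4690 -0.1690 -0.9221 0.3585 , θ̇: -3.4688 0.5006 -2.4460 0.7383 , p_ee: -0.1117 -0.1530 0.8799 , u: 0.2923 -0.0585 2.7053 -0.2933
step 28 , θ: -0.5033 -0.1641 -0.9464 0.3658 , θ̇: -3.3974 0.4941 -2.4109 0.7226 , p_ee: -0.1088 -0.1466 0.8769 , u: 0.4090 -0.1241 2.7369 -0.3227
step 29 , θ: -0.5369 -0.1591 -0.9703 0.3729 , θ̇: -3.3241 0.4883 -2.3758 0.7079 , p_ee: -0.1061 -0.1403 0.8737 , u: 0.5098 -0.1924 2.7804 -0.3516
step 30 , θ: -0.5698 -0.1543 -0.9939 0.3799 , θ̇: -3.2493 0.4830 -2.3406 0.6941 , p_ee: -0.1034 -0.1339 0.8704 , u: 0.5966 -0.2628 2.8344 -0.3799
step 31 , θ: -0.6019 -0.1495 -1.0171 0.3868 , θ̇: -3.1733 0.4782 -2.3055 0.6810 , p_ee: -0.1010 -0.1277 0.8670 , u: 0.6707 -0.3342 2.8975 -0.4075
step 32 , θ: -0.6332 -0.1447 -1.0400 0.3935 , θ̇: -3.0967 0.4739 -2.2704 0.6685 , p_ee: -0.0986 -0.1215 0.8636 , u: 0.7336 -0.4060 2.9685 -0.4343
step 33 , θ: -0.6638 -0.1400 -1.0625 0.4002 , θ̇: -3.0196 0.4699 -2.2353 0.6565 , p_ee: -0.0963 -0.1153 0.8600 , u: 0.7864 -0.4777 3.0461 -0.4604
step 34 , θ: -0.6936 -0.1353 -1.0847 0.4067 , θ̇: -2.9423 0.4663 -2.2003 0.6450 , p_ee: -0.0942 -0.1093 0.8564 , u: 0.8303 -0.5487 3.1292 -0.4856
step 35 , θ: -0.7226 -0.1307 -1.1065 0.4131 , θ̇: -2.8652 0.4630 -2.1654 0.6338 , p_ee: -0.0922 -0.1033 0.8527 , u: 0.8663 -0.6186 3.2168 -0.5100
step 36 , θ: -0.7509 -0.1261 -1.1279 0.4194 , θ̇: -2.7884 0.4600 -2.1306 0.6231 , p_ee: -0.0903 -0.0974 0.8489 , u: 0.8953 -0.6870 3.3081 -0.5335
step 37 , θ: -0.7784 -0.1215 -1.1491 0.4255 , θ̇: -2.7122 0.4572 -2.0959 0.6126 , p_ee: -0.0885 -0.0916 0.8451 , u: 0.9181 -0.7538 3.4021 -0.5562
step 38 , θ: -0.8051 -0.1169 -1.1699 0.4316 , θ̇: -2.6367 0.4546 -2.0614 0.6025 , p_ee: -0.0868 -0.0858 0.8413 , u: 0.9354 -0.8186 3.4980 -0.5781
step 39 , θ: -0.8311 -0.1124 -1.1903 0.4376 , θ̇: -2.5621 0.4522 -2.0270 0.5926 , p_ee: -0.0852 -0.0802 0.8374


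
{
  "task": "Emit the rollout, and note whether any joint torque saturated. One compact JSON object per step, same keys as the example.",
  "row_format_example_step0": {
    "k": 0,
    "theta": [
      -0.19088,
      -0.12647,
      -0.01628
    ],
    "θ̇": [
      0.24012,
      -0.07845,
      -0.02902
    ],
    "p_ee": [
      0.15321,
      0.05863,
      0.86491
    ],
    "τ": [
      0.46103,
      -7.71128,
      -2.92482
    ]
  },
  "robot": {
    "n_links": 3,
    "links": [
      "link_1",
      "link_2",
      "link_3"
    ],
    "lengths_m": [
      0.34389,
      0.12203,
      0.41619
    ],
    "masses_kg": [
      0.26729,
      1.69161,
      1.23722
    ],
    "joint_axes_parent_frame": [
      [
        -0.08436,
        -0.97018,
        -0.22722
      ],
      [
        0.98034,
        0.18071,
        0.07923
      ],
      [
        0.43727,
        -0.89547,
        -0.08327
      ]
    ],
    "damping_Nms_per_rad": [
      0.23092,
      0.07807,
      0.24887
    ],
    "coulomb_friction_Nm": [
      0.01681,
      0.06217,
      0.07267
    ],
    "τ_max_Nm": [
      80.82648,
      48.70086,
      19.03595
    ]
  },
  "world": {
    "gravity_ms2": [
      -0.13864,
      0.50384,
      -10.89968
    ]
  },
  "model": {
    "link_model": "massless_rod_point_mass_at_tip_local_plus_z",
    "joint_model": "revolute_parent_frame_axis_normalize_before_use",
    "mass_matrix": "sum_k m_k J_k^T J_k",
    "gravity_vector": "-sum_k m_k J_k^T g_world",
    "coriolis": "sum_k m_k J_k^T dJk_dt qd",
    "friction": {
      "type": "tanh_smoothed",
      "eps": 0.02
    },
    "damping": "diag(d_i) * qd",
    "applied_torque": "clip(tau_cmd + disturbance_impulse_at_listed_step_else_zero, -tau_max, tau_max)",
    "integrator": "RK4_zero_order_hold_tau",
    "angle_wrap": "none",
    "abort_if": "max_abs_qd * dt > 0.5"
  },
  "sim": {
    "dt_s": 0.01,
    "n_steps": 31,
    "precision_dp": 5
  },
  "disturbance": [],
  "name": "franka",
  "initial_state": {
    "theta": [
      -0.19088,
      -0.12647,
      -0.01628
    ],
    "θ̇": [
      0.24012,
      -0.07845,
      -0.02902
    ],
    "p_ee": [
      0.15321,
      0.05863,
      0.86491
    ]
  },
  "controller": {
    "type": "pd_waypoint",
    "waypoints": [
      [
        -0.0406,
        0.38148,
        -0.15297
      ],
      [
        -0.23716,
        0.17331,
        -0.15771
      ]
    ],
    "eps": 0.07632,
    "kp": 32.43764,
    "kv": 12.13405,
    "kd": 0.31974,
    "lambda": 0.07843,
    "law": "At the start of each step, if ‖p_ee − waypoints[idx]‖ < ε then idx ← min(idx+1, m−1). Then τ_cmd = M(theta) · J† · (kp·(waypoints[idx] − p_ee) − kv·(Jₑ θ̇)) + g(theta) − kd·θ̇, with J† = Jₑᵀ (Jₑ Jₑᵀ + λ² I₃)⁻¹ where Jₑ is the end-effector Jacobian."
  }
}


{"k":1,"theta":[-0.18876,-0.12853,-0.01658],"\u03b8\u0307":[0.18344,-0.33434,-0.03122],"p_ee":[0.15131,0.05985,0.8651],"\u03c4":[0.59626,-6.57955,-2.44507]}
{"k":2,"theta":[-0.18719,-0.13301,-0.01688],"\u03b8\u0307":[0.13108,-0.56011,-0.02853],"p_ee":[0.14957,0.06229,0.8651],"\u03c4":[0.66158,-5.59109,-2.02691]}
{"k":3,"theta":[-0.18613,-0.13961,-0.01711],"\u03b8\u0307":[0.08122,-0.76108,-0.01954],"p_ee":[0.14796,0.06581,0.86492],"\u03c4":[0.66027,-4.72394,-1.66163]}
{"k":4,"theta":[-0.18556,-0.14812,-0.01723],"\u03b8\u0307":[0.03291,-0.94117,-0.005],"p_ee":[0.14649,0.07027,0.86455],"\u03c4":[0.59805,-3.95957,-1.33949]}
{"k":5,"theta":[-0.18547,-0.15835,-0.01718],"\u03b8\u0307":[-0.01381,-1.10289,0.01218],"p_ee":[0.14513,0.07556,0.86399],"\u03c4":[0.48524,-3.28248,-1.04999]}
{"k":6,"theta":[-0.18585,-0.17011,-0.01694],"\u03b8\u0307":[-0.0611,-1.25054,0.03573],"p_ee":[0.14388,0.08159,0.86324],"\u03c4":[0.31938,-2.67862,-0.79065]}
{"k":7,"theta":[-0.18672,-0.18331,-0.01639],"\u03b8\u0307":[-0.11293,-1.38967,0.07402],"p_ee":[0.14275,0.08827,0.86227],"\u03c4":[0.08355,-2.13518,-0.56328]}
{"k":8,"theta":[-0.18814,-0.19788,-0.01536],"\u03b8\u0307":[-0.17169,-1.52384,0.13081],"p_ee":[0.14171,0.09553,0.86108],"\u03c4":[-0.23859,-1.64168,-0.36571]}
{"k":9,"theta":[-0.1902,-0.21378,-0.01366],"\u03b8\u0307":[-0.23945,-1.65587,0.20856],"p_ee":[0.14076,0.1033,0.85966],"\u03c4":[-0.66194,-1.18935,-0.1943]}
{"k":10,"theta":[-0.19299,-0.231,-0.01107],"\u03b8\u0307":[-0.31868,-1.78861,0.31036],"p_ee":[0.1399,0.11152,0.85798],"\u03c4":[-1.20256,-0.77063,-0.04591]}
{"k":11,"theta":[-0.19664,-0.24956,-0.00731],"\u03b8\u0307":[-0.41234,-1.925,0.4401],"p_ee":[0.13911,0.12015,0.85603],"\u03c4":[-1.87744,-0.37909,0.08209]}
{"k":12,"theta":[-0.20132,-0.26953,-0.00209],"\u03b8\u0307":[-0.52391,-2.0682,0.60242],"p_ee":[0.1384,0.12914,0.85379],"\u03c4":[-2.70294,-0.00932,0.19202]}
{"k":13,"theta":[-0.20723,-0.29097,0.00494],"\u03b8\u0307":[-0.65743,-2.22152,0.80255],"p_ee":[0.13777,0.13844,0.85124],"\u03c4":[-3.69172,0.34302,0.2861]}
{"k":14,"theta":[-0.2146,-0.31402,0.01419],"\u03b8\u0307":[-0.81734,-2.38848,1.04602],"p_ee":[0.13723,0.14802,0.84833],"\u03c4":[-4.84705,0.68103,0.36685]}
{"k":15,"theta":[-0.22373,-0.33883,0.02612],"\u03b8\u0307":[-1.00835,-2.57268,1.33803],"p_ee":[0.13677,0.15783,0.84504],"\u03c4":[-6.15348,1.00633,0.43759]}
{"k":16,"theta":[-0.23495,-0.36558,0.04124],"\u03b8\u0307":[-1.23485,-2.77759,1.68234],"p_ee":[0.13641,0.16783,0.8413],"\u03c4":[-7.56324,1.31856,0.50315]}
{"k":17,"theta":[-0.24862,-0.39449,0.06007],"\u03b8\u0307":[-1.50015,-3.00606,2.0795],"p_ee":[0.13616,0.17796,0.83705],"\u03c4":[-8.97972,1.61495,0.57066]}
{"k":18,"theta":[-0.26515,-0.42582,0.08311],"\u03b8\u0307":[-1.80505,-3.25963,2.52433],"p_ee":[0.13604,0.18817,0.83219],"\u03c4":[-10.24406,1.88996,0.65019]}
{"k":19,"theta":[-0.2849,-0.4598,0.11078],"\u03b8\u0307":[-2.14618,-3.53753,3.00301],"p_ee":[0.13606,0.19837,0.82662],"\u03c4":[-11.13793,2.13568,0.75446]}
{"k":20,"theta":[-0.30821,-0.49666,0.14329],"\u03b8\u0307":[-2.51433,-3.83562,3.49085],"p_ee":[0.13624,0.2085,0.82022],"\u03c4":[-11.41905,2.34331,0.89697]}
{"k":21,"theta":[-0.33525,-0.53656,0.18055],"\u03b8\u0307":[-2.89386,-4.14591,3.95258],"p_ee":[0.13661,0.21844,0.81284],"\u03c4":[-10.89439,2.50586,1.08798]}
{"k":22,"theta":[-0.36604,-0.57957,0.2221],"\u03b8\u0307":[-3.2643,-4.45703,4.34701],"p_ee":[0.13718,0.2281,0.80436],"\u03c4":[-9.50473,2.62096,1.32991]}
{"k":23,"theta":[-0.40038,-0.62562,0.26707],"\u03b8\u0307":[-3.60425,-4.75618,4.63579],"p_ee":[0.13797,0.23738,0.7947],"\u03c4":[-7.36699,2.69208,1.61467]}
{"k":24,"theta":[-0.43788,-0.67454,0.31426],"\u03b8\u0307":[-3.89638,-5.03161,4.79286],"p_ee":[0.13899,0.24621,0.78381],"\u03c4":[-4.73883,2.72725,1.92531]}
{"k":25,"theta":[-0.47801,-0.72606,0.36231],"\u03b8\u0307":[-4.13101,-5.27466,4.80993],"p_ee":[0.14024,0.25454,0.77172],"\u03c4":[-1.92715,2.73624,2.24111]}
{"k":26,"theta":[-0.52019,-0.77983,0.40987],"\u03b8\u0307":[-4.30679,-5.48036,4.69563],"p_ee":[0.1417,0.26236,0.75851],"\u03c4":[0.80088,2.72787,2.54338]}
{"k":27,"theta":[-0.56386,-0.83545,0.45572],"\u03b8\u0307":[-4.42882,-5.6468,4.47009],"p_ee":[0.14334,0.2697,0.7443],"\u03c4":[3.26405,2.70864,2.81902]}
{"k":28,"theta":[-0.60852,-0.89256,0.49887],"\u03b8\u0307":[-4.50579,-5.77397,4.15832],"p_ee":[0.14511,0.27657,0.72925],"\u03c4":[5.36956,2.68262,3.06138]}
{"k":29,"theta":[-0.65377,-0.95074,0.53859],"\u03b8\u0307":[-4.54743,-5.86271,3.78512],"p_ee":[0.14695,0.28304,0.71352],"\u03c4":[7.09224,2.65193,3.26921]}
{"k":30,"theta":[-0.69931,-1.00963,0.57438],"\u03b8\u0307":[-4.56288,-5.91419,3.37225],"p_ee":[0.14882,0.28915,0.69725],"\u03c4":[8.44916,2.61743,3.44494]}
{"k":31,"theta":[-0.74491,-1.06886,0.60592],"\u03b8\u0307":[-4.55991,-5.92964,2.93741],"p_ee":[0.15063,0.29494,0.6806]}
{"summary": "any joint saturated: no"}


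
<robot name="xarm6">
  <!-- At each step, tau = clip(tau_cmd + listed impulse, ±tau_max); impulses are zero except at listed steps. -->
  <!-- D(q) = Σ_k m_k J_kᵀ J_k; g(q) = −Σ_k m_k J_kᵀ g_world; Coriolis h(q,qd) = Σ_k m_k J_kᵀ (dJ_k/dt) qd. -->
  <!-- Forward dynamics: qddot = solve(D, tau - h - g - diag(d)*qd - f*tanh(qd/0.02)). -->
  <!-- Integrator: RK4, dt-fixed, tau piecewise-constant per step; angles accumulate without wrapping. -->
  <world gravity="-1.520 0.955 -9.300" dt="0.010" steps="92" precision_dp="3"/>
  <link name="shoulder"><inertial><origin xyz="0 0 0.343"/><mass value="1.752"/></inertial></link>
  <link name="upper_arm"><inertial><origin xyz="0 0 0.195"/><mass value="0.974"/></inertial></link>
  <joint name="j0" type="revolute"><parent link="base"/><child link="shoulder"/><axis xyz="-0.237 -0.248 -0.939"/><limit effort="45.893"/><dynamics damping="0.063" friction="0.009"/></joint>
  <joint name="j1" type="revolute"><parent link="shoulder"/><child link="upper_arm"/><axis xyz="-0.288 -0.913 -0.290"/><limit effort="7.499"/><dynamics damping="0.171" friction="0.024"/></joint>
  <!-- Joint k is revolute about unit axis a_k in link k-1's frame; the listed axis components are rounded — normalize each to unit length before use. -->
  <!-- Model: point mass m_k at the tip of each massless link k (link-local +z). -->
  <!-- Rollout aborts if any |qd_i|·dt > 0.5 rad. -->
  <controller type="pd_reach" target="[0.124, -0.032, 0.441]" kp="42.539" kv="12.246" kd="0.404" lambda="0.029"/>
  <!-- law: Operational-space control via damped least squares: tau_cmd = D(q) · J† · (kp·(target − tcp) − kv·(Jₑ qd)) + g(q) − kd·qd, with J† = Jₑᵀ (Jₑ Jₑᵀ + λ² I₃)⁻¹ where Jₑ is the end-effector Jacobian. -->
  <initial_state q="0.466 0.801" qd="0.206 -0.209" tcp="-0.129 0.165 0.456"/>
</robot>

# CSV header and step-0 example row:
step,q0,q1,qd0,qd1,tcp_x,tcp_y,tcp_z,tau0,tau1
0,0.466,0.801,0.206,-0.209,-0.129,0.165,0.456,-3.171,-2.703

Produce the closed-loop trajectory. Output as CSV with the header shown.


step,q0,q1,qd0,qd1,tcp_x,tcp_y,tcp_z,tau0,tau1
1,0.467,0.798,0.058,-0.406,-0.129,0.165,0.457,-2.889,-2.490
2,0.467,0.793,-0.074,-0.546,-0.128,0.165,0.458,-2.650,-2.328
3,0.466,0.787,-0.189,-0.648,-0.128,0.164,0.458,-2.449,-2.202
4,0.464,0.780,-0.290,-0.723,-0.128,0.162,0.460,-2.278,-2.103
5,0.460,0.773,-0.376,-0.779,-0.127,0.161,0.461,-2.134,-2.024
6,0.456,0.765,-0.450,-0.823,-0.127,0.159,0.462,-2.013,-1.960
7,0.451,0.756,-0.513,-0.857,-0.127,0.157,0.464,-1.911,-1.907
8,0.446,0.748,-0.565,-0.884,-0.126,0.155,0.466,-1.825,-1.862
9,0.440,0.739,-0.610,-0.906,-0.126,0.153,0.467,-1.753,-1.823
10,0.434,0.730,-0.647,-0.924,-0.125,0.150,0.469,-1.691,-1.790
11,0.427,0.720,-0.679,-0.939,-0.125,0.148,0.471,-1.639,-1.761
12,0.420,0.711,-0.706,-0.952,-0.124,0.145,0.472,-1.594,-1.735
13,0.413,0.701,-0.728,-0.963,-0.124,0.143,0.474,-1.555,-1.711
14,0.406,0.692,-0.747,-0.972,-0.123,0.140,0.476,-1.521,-1.689
15,0.398,0.682,-0.763,-0.980,-0.122,0.137,0.478,-1.492,-1.669
16,0.390,0.672,-0.776,-0.987,-0.122,0.135,0.479,-1.465,-1.650
17,0.383,0.662,-0.787,-0.992,-0.121,0.132,0.481,-1.442,-1.632
18,0.375,0.652,-0.797,-0.997,-0.120,0.129,0.483,-1.421,-1.615
19,0.367,0.642,-0.805,-1.002,-0.119,0.126,0.485,-1.401,-1.598
20,0.359,0.632,-0.812,-1.005,-0.118,0.123,0.486,-1.384,-1.581
21,0.350,0.622,-0.818,-1.008,-0.117,0.120,0.488,-1.367,-1.565
22,0.342,0.612,-0.823,-1.010,-0.116,0.117,0.490,-1.351,-1.549
23,0.334,0.602,-0.827,-1.012,-0.115,0.114,0.492,-1.336,-1.533
24,0.326,0.592,-0.831,-1.014,-0.114,0.112,0.493,-1.321,-1.517
25,0.317,0.582,-0.834,-1.015,-0.113,0.109,0.495,-1.307,-1.501
26,0.309,0.571,-0.836,-1.015,-0.111,0.106,0.496,-1.293,-1.485
27,0.301,0.561,-0.838,-1.016,-0.110,0.103,0.498,-1.280,-1.468
28,0.292,0.551,-0.840,-1.015,-0.109,0.100,0.499,-1.266,-1.452
29,0.284,0.541,-0.842,-1.015,-0.107,0.097,0.501,-1.253,-1.435
30,0.275,0.531,-0.843,-1.014,-0.106,0.094,0.502,-1.240,-1.418
31,0.267,0.521,-0.843,-1.013,-0.104,0.091,0.504,-1.226,-1.401
32,0.258,0.511,-0.844,-1.011,-0.103,0.088,0.505,-1.213,-1.384
33,0.250,0.501,-0.844,-1.010,-0.101,0.086,0.507,-1.200,-1.367
34,0.242,0.490,-0.844,-1.008,-0.100,0.083,0.508,-1.187,-1.349
35,0.233,0.480,-0.844,-1.005,-0.098,0.080,0.510,-1.173,-1.332
36,0.225,0.470,-0.843,-1.003,-0.096,0.077,0.511,-1.160,-1.314
37,0.216,0.460,-0.843,-1.000,-0.094,0.074,0.512,-1.146,-1.296
38,0.208,0.450,-0.842,-0.996,-0.093,0.072,0.513,-1.133,-1.278
39,0.199,0.440,-0.841,-0.993,-0.091,0.069,0.515,-1.119,-1.259
40,0.191,0.431,-0.839,-0.989,-0.089,0.066,0.516,-1.105,-1.241
41,0.183,0.421,-0.838,-0.985,-0.087,0.064,0.517,-1.092,-1.222
42,0.174,0.411,-0.836,-0.981,-0.085,0.061,0.518,-1.078,-1.203
43,0.166,0.401,-0.835,-0.977,-0.083,0.058,0.519,-1.064,-1.184
44,0.158,0.391,-0.833,-0.972,-0.081,0.056,0.520,-1.050,-1.165
45,0.149,0.382,-0.830,-0.967,-0.079,0.053,0.521,-1.036,-1.145
46,0.141,0.372,-0.828,-0.962,-0.077,0.051,0.522,-1.022,-1.126
47,0.133,0.362,-0.825,-0.957,-0.075,0.048,0.523,-1.007,-1.107
48,0.124,0.353,-0.823,-0.951,-0.073,0.046,0.524,-0.993,-1.087
49,0.116,0.343,-0.820,-0.946,-0.071,0.044,0.525,-0.979,-1.068
50,0.108,0.334,-0.817,-0.940,-0.068,0.041,0.526,-0.965,-1.048
51,0.100,0.325,-0.813,-0.934,-0.066,0.039,0.526,-0.951,-1.028
52,0.092,0.315,-0.810,-0.927,-0.064,0.037,0.527,-0.936,-1.008
53,0.084,0.306,-0.806,-0.921,-0.062,0.034,0.528,-0.922,-0.989
54,0.076,0.297,-0.802,-0.914,-0.059,0.032,0.529,-0.908,-0.969
55,0.068,0.288,-0.798,-0.908,-0.057,0.030,0.529,-0.893,-0.949
56,0.060,0.279,-0.794,-0.901,-0.055,0.028,0.530,-0.879,-0.929
57,0.052,0.270,-0.790,-0.894,-0.053,0.026,0.531,-0.865,-0.909
58,0.044,0.261,-0.785,-0.887,-0.050,0.024,0.531,-0.851,-0.890
59,0.036,0.252,-0.781,-0.880,-0.048,0.022,0.532,-0.836,-0.870
60,0.028,0.243,-0.776,-0.872,-0.046,0.020,0.532,-0.822,-0.850
61,0.021,0.235,-0.771,-0.865,-0.043,0.018,0.533,-0.808,-0.831
62,0.013,0.226,-0.766,-0.857,-0.041,0.016,0.533,-0.794,-0.811
63,0.005,0.217,-0.760,-0.850,-0.039,0.014,0.534,-0.780,-0.792
64,-0.002,0.209,-0.755,-0.842,-0.036,0.012,0.534,-0.766,-0.772
65,-0.010,0.201,-0.749,-0.834,-0.034,0.011,0.535,-0.752,-0.753
66,-0.017,0.192,-0.743,-0.826,-0.032,0.009,0.535,-0.738,-0.734
67,-0.025,0.184,-0.737,-0.819,-0.029,0.007,0.535,-0.725,-0.714
68,-0.032,0.176,-0.731,-0.811,-0.027,0.006,0.536,-0.711,-0.695
69,-0.039,0.168,-0.725,-0.803,-0.025,0.004,0.536,-0.697,-0.677
70,-0.047,0.160,-0.718,-0.795,-0.022,0.003,0.536,-0.684,-0.658
71,-0.054,0.152,-0.712,-0.787,-0.020,0.001,0.536,-0.671,-0.639
72,-0.061,0.144,-0.705,-0.779,-0.018,-0.000,0.537,-0.657,-0.621
73,-0.068,0.136,-0.698,-0.771,-0.015,-0.002,0.537,-0.644,-0.602
74,-0.075,0.129,-0.691,-0.763,-0.013,-0.003,0.537,-0.631,-0.584
75,-0.082,0.121,-0.684,-0.755,-0.011,-0.004,0.537,-0.618,-0.566
76,-0.088,0.114,-0.676,-0.747,-0.008,-0.006,0.537,-0.605,-0.548
77,-0.095,0.106,-0.669,-0.739,-0.006,-0.007,0.537,-0.592,-0.530
78,-0.102,0.099,-0.661,-0.731,-0.004,-0.008,0.537,-0.580,-0.513
79,-0.108,0.092,-0.653,-0.723,-0.002,-0.009,0.537,-0.567,-0.495
80,-0.115,0.084,-0.645,-0.715,0.001,-0.010,0.537,-0.555,-0.478
81,-0.121,0.077,-0.637,-0.707,0.003,-0.012,0.538,-0.542,-0.461
82,-0.128,0.070,-0.629,-0.700,0.005,-0.013,0.538,-0.530,-0.444
83,-0.134,0.063,-0.620,-0.692,0.007,-0.014,0.538,-0.518,-0.428
84,-0.140,0.057,-0.612,-0.684,0.009,-0.015,0.538,-0.506,-0.411
85,-0.146,0.050,-0.603,-0.677,0.012,-0.016,0.538,-0.495,-0.395
86,-0.152,0.043,-0.595,-0.669,0.014,-0.017,0.537,-0.483,-0.379
87,-0.158,0.036,-0.586,-0.662,0.016,-0.017,0.537,-0.472,-0.363
88,-0.164,0.030,-0.577,-0.655,0.018,-0.018,0.537,-0.460,-0.347
89,-0.169,0.023,-0.567,-0.647,0.020,-0.019,0.537,-0.449,-0.332
90,-0.175,0.017,-0.558,-0.640,0.022,-0.020,0.537,-0.438,-0.316
91,-0.181,0.010,-0.549,-0.633,0.024,-0.021,0.537,-0.427,-0.301
92,-0.186,0.004,-0.539,-0.626,0.026,-0.021,0.537,,


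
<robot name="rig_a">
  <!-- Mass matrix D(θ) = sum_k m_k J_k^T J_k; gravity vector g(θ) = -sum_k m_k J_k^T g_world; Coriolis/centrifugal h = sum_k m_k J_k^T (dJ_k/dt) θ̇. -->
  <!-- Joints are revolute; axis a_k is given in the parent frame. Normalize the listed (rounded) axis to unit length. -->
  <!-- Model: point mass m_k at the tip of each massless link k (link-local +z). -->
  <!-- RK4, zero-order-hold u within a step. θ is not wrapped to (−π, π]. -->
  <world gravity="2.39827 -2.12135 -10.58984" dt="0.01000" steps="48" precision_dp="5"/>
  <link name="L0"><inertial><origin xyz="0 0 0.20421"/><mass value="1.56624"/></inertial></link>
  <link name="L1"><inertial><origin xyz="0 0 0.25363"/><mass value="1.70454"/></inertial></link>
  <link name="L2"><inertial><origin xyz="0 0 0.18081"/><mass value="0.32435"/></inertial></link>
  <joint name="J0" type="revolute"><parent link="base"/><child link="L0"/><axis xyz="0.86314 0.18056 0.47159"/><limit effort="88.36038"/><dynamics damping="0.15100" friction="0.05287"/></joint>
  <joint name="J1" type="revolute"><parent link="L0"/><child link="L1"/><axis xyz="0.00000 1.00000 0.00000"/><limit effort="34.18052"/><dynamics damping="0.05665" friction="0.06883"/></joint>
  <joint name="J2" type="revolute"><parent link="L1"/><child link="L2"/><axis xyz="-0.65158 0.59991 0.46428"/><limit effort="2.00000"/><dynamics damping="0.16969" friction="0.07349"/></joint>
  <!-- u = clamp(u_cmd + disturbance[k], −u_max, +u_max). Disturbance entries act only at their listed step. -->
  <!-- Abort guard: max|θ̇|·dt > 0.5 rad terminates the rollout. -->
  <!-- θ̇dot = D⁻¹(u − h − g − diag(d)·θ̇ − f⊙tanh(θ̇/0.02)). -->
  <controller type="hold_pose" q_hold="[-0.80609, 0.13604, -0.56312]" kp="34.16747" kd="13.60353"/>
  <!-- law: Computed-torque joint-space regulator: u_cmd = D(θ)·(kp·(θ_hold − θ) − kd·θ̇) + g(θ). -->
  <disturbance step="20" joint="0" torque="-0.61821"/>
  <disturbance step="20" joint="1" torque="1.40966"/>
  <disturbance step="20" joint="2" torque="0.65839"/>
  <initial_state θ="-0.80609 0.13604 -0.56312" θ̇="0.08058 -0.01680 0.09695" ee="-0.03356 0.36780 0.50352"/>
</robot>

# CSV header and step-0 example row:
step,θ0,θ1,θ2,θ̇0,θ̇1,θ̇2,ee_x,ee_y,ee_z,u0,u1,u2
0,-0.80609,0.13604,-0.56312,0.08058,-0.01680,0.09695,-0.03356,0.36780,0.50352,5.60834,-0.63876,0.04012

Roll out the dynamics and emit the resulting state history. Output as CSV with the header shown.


step,θ0,θ1,θ2,θ̇0,θ̇1,θ̇2,ee_x,ee_y,ee_z,u0,u1,u2
1,-0.80537,0.13597,-0.56284,0.06535,-0.00405,0.01123,-0.03360,0.36750,0.50376,5.65712,-0.63844,0.04521
2,-0.80478,0.13596,-0.56292,0.05478,-0.00305,0.01229,-0.03367,0.36723,0.50394,5.70071,-0.63573,0.04402
3,-0.80428,0.13596,-0.56300,0.04551,-0.00238,0.01343,-0.03372,0.36700,0.50410,5.73969,-0.63290,0.04299
4,-0.80388,0.13597,-0.56307,0.03740,-0.00194,0.01448,-0.03376,0.36682,0.50423,5.77448,-0.63005,0.04211
5,-0.80355,0.13598,-0.56314,0.03033,-0.00166,0.01538,-0.03379,0.36666,0.50433,5.80540,-0.62727,0.04135
6,-0.80328,0.13599,-0.56320,0.02423,-0.00150,0.01617,-0.03382,0.36654,0.50442,5.83267,-0.62462,0.04071
7,-0.80307,0.13601,-0.56325,0.01901,-0.00145,0.01689,-0.03384,0.36644,0.50449,5.85648,-0.62213,0.04017
8,-0.80292,0.13602,-0.56330,0.01460,-0.00148,0.01757,-0.03385,0.36636,0.50454,5.87702,-0.61982,0.03972
9,-0.80280,0.13604,-0.56335,0.01093,-0.00157,0.01821,-0.03387,0.36631,0.50458,5.89454,-0.61772,0.03935
10,-0.80271,0.13605,-0.56339,0.00789,-0.00171,0.01881,-0.03387,0.36626,0.50460,5.90936,-0.61582,0.03904
11,-0.80265,0.13606,-0.56343,0.00541,-0.00186,0.01933,-0.03388,0.36623,0.50462,5.92182,-0.61413,0.03880
12,-0.80262,0.13607,-0.56346,0.00338,-0.00202,0.01977,-0.03388,0.36622,0.50463,5.93227,-0.61263,0.03860
13,-0.80260,0.13608,-0.56349,0.00174,-0.00218,0.02013,-0.03388,0.36621,0.50464,5.94104,-0.61130,0.03845
14,-0.80260,0.13609,-0.56352,0.00042,-0.00232,0.02042,-0.03389,0.36620,0.50464,5.94842,-0.61014,0.03832
15,-0.80261,0.13610,-0.56355,-0.00065,-0.00245,0.02064,-0.03389,0.36620,0.50464,5.95464,-0.60912,0.03823
16,-0.80263,0.13610,-0.56357,-0.00151,-0.00256,0.02081,-0.03389,0.36621,0.50463,5.95992,-0.60823,0.03815
17,-0.80266,0.13611,-0.56360,-0.00219,-0.00266,0.02095,-0.03389,0.36622,0.50462,5.96441,-0.60744,0.03809
18,-0.80269,0.13611,-0.56362,-0.00273,-0.00274,0.02105,-0.03388,0.36624,0.50461,5.96826,-0.60675,0.03805
19,-0.80273,0.13612,-0.56364,-0.00316,-0.00281,0.02113,-0.03388,0.36625,0.50460,5.97158,-0.60613,0.03801
20,-0.80277,0.13612,-0.56366,-0.00349,-0.00286,0.02119,-0.03388,0.36627,0.50458,5.35625,0.80407,0.69637
21,-0.80284,0.13619,-0.56039,-0.01067,0.02042,0.60364,-0.03336,0.36646,0.50468,6.06175,-0.79787,-0.03721
22,-0.80298,0.13651,-0.55601,-0.01705,0.04086,0.28850,-0.03258,0.36671,0.50482,6.05210,-0.77035,-0.01128
23,-0.80317,0.13696,-0.55418,-0.01978,0.04932,0.08786,-0.03212,0.36683,0.50487,6.04238,-0.74493,0.00699
24,-0.80336,0.13746,-0.55390,-0.01844,0.04436,0.01547,-0.03187,0.36688,0.50487,6.03338,-0.72200,0.01571
25,-0.80354,0.13786,-0.55390,-0.01477,0.03154,0.02493,-0.03170,0.36691,0.50486,6.02589,-0.70161,0.01767
26,-0.80368,0.13816,-0.55386,-0.01186,0.02121,0.02944,-0.03157,0.36694,0.50485,6.02000,-0.68405,0.01959
27,-0.80380,0.13836,-0.55379,-0.00965,0.01336,0.02965,-0.03148,0.36698,0.50484,6.01548,-0.66970,0.02141
28,-0.80389,0.13849,-0.55375,-0.00799,0.00763,0.02779,-0.03141,0.36701,0.50482,6.01206,-0.65858,0.02298
29,-0.80397,0.13858,-0.55372,-0.00674,0.00354,0.02524,-0.03136,0.36703,0.50481,6.00952,-0.65022,0.02425
30,-0.80405,0.13863,-0.55372,-0.00580,0.00065,0.02272,-0.03134,0.36706,0.50479,6.00765,-0.64400,0.02526
31,-0.80411,0.13866,-0.55374,-0.00507,-0.00140,0.02055,-0.03133,0.36708,0.50477,6.00631,-0.63936,0.02604
32,-0.80417,0.13866,-0.55377,-0.00450,-0.00286,0.01882,-0.03132,0.36711,0.50475,6.00536,-0.63586,0.02665
33,-0.80422,0.13866,-0.55382,-0.00405,-0.00389,0.01751,-0.03133,0.36713,0.50474,6.00473,-0.63321,0.02712
34,-0.80427,0.13865,-0.55387,-0.00369,-0.00462,0.01652,-0.03134,0.36715,0.50472,6.00435,-0.63117,0.02749
35,-0.80431,0.13863,-0.55393,-0.00339,-0.00514,0.01579,-0.03135,0.36717,0.50470,6.00415,-0.62957,0.02779
36,-0.80435,0.13861,-0.55400,-0.00315,-0.00549,0.01526,-0.03136,0.36719,0.50468,6.00409,-0.62830,0.02802
37,-0.80439,0.13858,-0.55407,-0.00295,-0.00573,0.01487,-0.03138,0.36720,0.50466,6.00415,-0.62726,0.02822
38,-0.80443,0.13855,-0.55414,-0.00278,-0.00589,0.01459,-0.03140,0.36722,0.50464,6.00429,-0.62640,0.02838
39,-0.80446,0.13852,-0.55421,-0.00263,-0.00599,0.01439,-0.03142,0.36724,0.50463,6.00451,-0.62566,0.02852
40,-0.80450,0.13849,-0.55429,-0.00251,-0.00605,0.01426,-0.03144,0.36725,0.50461,6.00477,-0.62501,0.02865
41,-0.80453,0.13846,-0.55436,-0.00239,-0.00608,0.01417,-0.03146,0.36727,0.50459,6.00507,-0.62444,0.02876
42,-0.80456,0.13843,-0.55443,-0.00229,-0.00609,0.01413,-0.03148,0.36728,0.50458,6.00540,-0.62391,0.02886
43,-0.80459,0.13839,-0.55451,-0.00220,-0.00608,0.01411,-0.03150,0.36729,0.50456,6.00575,-0.62342,0.02896
44,-0.80462,0.13836,-0.55458,-0.00212,-0.00606,0.01411,-0.03152,0.36731,0.50455,6.00612,-0.62296,0.02904
45,-0.80465,0.13833,-0.55466,-0.00204,-0.00604,0.01413,-0.03154,0.36732,0.50453,6.00650,-0.62252,0.02913
46,-0.80468,0.13830,-0.55473,-0.00197,-0.00601,0.01416,-0.03156,0.36733,0.50452,6.00688,-0.62210,0.02921
47,-0.80471,0.13827,-0.55481,-0.00190,-0.00597,0.01420,-0.03158,0.36735,0.50450,6.00727,-0.62170,0.02929
48,-0.80473,0.13824,-0.55488,-0.00184,-0.00594,0.01425,-0.03160,0.36736,0.50449,,,


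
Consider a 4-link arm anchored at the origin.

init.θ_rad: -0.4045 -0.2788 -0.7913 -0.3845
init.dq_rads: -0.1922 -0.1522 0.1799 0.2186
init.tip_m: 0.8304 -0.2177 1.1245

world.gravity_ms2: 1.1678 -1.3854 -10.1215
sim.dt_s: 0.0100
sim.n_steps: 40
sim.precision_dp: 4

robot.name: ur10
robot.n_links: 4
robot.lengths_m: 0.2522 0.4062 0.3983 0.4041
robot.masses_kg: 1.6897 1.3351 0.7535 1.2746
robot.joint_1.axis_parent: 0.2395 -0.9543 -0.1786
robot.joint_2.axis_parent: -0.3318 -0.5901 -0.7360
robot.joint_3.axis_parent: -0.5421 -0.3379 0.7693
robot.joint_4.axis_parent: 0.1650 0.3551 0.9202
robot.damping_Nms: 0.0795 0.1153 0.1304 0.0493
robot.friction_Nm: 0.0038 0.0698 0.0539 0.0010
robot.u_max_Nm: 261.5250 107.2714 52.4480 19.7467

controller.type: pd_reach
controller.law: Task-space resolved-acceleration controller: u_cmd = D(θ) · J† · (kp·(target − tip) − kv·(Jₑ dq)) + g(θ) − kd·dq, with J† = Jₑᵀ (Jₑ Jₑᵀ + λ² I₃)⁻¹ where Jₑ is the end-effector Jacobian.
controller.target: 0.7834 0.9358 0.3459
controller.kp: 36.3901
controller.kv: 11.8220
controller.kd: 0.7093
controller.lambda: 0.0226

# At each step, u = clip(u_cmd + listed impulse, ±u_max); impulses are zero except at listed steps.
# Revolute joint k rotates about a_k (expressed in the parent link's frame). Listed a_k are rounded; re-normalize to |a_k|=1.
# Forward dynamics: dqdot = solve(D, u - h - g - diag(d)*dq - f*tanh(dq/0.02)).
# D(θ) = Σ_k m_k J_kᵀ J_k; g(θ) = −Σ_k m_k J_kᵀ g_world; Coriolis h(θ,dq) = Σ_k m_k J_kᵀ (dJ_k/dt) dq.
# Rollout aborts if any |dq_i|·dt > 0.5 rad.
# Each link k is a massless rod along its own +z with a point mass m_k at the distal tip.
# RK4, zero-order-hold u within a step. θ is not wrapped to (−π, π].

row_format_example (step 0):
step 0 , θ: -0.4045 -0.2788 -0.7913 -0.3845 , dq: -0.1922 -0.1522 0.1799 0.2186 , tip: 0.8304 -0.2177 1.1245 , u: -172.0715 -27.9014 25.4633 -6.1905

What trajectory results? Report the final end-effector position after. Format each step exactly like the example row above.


step 1 , θ: -0.4224 -0.2572 -0.8107 -0.3977 , dq: -3.3383 4.3775 -4.0115 -2.6863 , tip: 0.8340 -0.2148 1.1218 , u: -160.8144 -25.5772 27.2774 -3.7265
step 2 , θ: -0.4679 -0.1966 -0.8585 -0.4009 , dq: -5.6999 7.5761 -5.5075 2.0820 , tip: 0.8386 -0.2090 1.1174 , u: -147.2574 -17.3413 29.3096 -7.0328
step 3 , θ: -0.5344 -0.1101 -0.9270 -0.3835 , dq: -7.5173 9.5462 -8.1087 1.5681 , tip: 0.8435 -0.1998 1.1107 , u: -110.6334 -7.5721 28.5113 -6.0188
step 4 , θ: -0.6140 -0.0124 -1.0110 -0.3533 , dq: -8.3458 9.8971 -8.6225 4.5234 , tip: 0.8480 -0.1865 1.1011 , u: -71.8660 1.6209 24.6988 -7.3843
step 5 , θ: -0.6987 0.0838 -1.1013 -0.3141 , dq: -8.5794 9.3004 -9.3663 3.4140 , tip: 0.8518 -0.1692 1.0889 , u: -38.4494 7.8275 19.6757 -5.5608
step 6 , θ: -0.7837 0.1720 -1.1926 -0.2746 , dq: -8.4254 8.3699 -8.8641 4.4942 , tip: 0.8552 -0.1480 1.0743 , u: -14.0023 12.3239 14.4617 -5.4261
step 7 , θ: -0.8665 0.2506 -1.2805 -0.2354 , dq: -8.1489 7.3864 -8.6902 3.3761 , tip: 0.8583 -0.1236 1.0578 , u: 5.1531 14.9627 9.6984 -3.7073
step 8 , θ: -0.9462 0.3201 -1.3636 -0.1998 , dq: -7.7919 6.5367 -7.9278 3.7539 , tip: 0.8614 -0.0966 1.0397 , u: 19.3191 16.7785 5.4658 -3.2307
step 9 , θ: -1.0223 0.3815 -1.4406 -0.1666 , dq: -7.4314 5.7798 -7.4660 2.8981 , tip: 0.8645 -0.0678 1.0205 , u: 30.5530 17.6860 1.9158 -1.9272
step 10 , θ: -1.0947 0.4362 -1.5115 -0.1372 , dq: -7.0615 5.1830 -6.7078 2.9770 , tip: 0.8678 -0.0375 1.0003 , u: 39.0269 18.2554 -1.0949 -1.4352
step 11 , θ: -1.1635 0.4853 -1.5759 -0.1106 , dq: -6.7087 4.6665 -6.1689 2.3545 , tip: 0.8713 -0.0064 0.9795 , u: 45.7403 18.4060 -3.5323 -0.5031
step 12 , θ: -1.2289 0.5299 -1.6342 -0.0873 , dq: -6.3636 4.2690 -5.4802 2.2865 , tip: 0.8748 0.0253 0.9581 , u: 50.8044 18.4389 -5.5566 -0.0729
step 13 , θ: -1.2908 0.5708 -1.6863 -0.0667 , dq: -6.0372 3.9264 -4.9409 1.8324 , tip: 0.8783 0.0572 0.9364 , u: 54.7364 18.2929 -7.1641 0.5799
step 14 , θ: -1.3496 0.6087 -1.7326 -0.0490 , dq: -5.7230 3.6630 -4.3343 1.6946 , tip: 0.8817 0.0890 0.9146 , u: 57.6278 18.1211 -8.4807 0.9318
step 15 , θ: -1.4053 0.6442 -1.7734 -0.0337 , dq: -5.4256 3.4351 -3.8289 1.3577 , tip: 0.8851 0.1205 0.8926 , u: 59.7622 17.8819 -9.5118 1.3829
step 16 , θ: -1.4582 0.6776 -1.8091 -0.0209 , dq: -5.1411 3.2564 -3.3042 1.1968 , tip: 0.8882 0.1516 0.8707 , u: 61.2162 17.6490 -10.3435 1.6557
step 17 , θ: -1.5082 0.7094 -1.8398 -0.0101 , dq: -4.8712 3.0997 -2.8508 0.9431 , tip: 0.8911 0.1820 0.8489 , u: 62.1539 17.3956 -10.9839 1.9611
step 18 , θ: -1.5556 0.7397 -1.8661 -0.0014 , dq: -4.6136 2.9715 -2.4049 0.7872 , tip: 0.8937 0.2118 0.8273 , u: 62.6373 17.1545 -11.4876 2.1601
step 19 , θ: -1.6005 0.7688 -1.8881 0.0056 , dq: -4.3688 2.8561 -2.0125 0.5951 , tip: 0.8960 0.2408 0.8059 , u: 62.7665 16.9093 -11.8631 2.3594
step 20 , θ: -1.6431 0.7969 -1.9064 0.0109 , dq: -4.1352 2.7561 -1.6411 0.4590 , tip: 0.8979 0.2689 0.7850 , u: 62.5905 16.6733 -12.1433 2.4932
step 21 , θ: -1.6833 0.8240 -1.9211 0.0148 , dq: -3.9128 2.6626 -1.3123 0.3143 , tip: 0.8994 0.2961 0.7644 , u: 62.1740 16.4369 -12.3360 2.6145
step 22 , θ: -1.7214 0.8502 -1.9327 0.0174 , dq: -3.7006 2.5765 -1.0097 0.2037 , tip: 0.9006 0.3224 0.7443 , u: 61.5548 16.2050 -12.4612 2.6939
step 23 , θ: -1.7574 0.8755 -1.9415 0.0189 , dq: -3.4984 2.4934 -0.7424 0.0962 , tip: 0.9013 0.3478 0.7248 , u: 60.7765 15.9727 -12.5255 2.7580
step 24 , θ: -1.7914 0.9000 -1.9477 0.0194 , dq: -3.3053 2.4135 -0.5012 0.0110 , tip: 0.9017 0.3722 0.7057 , u: 59.8682 15.7419 -12.5412 2.7944
step 25 , θ: -1.8235 0.9238 -1.9516 0.0192 , dq: -3.1212 2.3349 -0.2886 -0.0643 , tip: 0.9017 0.3957 0.6873 , u: 58.8599 15.5109 -12.5144 2.8146
step 26 , θ: -1.8538 0.9467 -1.9536 0.0182 , dq: -2.9454 2.2573 -0.1014 -0.1289 , tip: 0.9013 0.4182 0.6694 , u: 57.7747 15.2800 -12.4521 2.8199
step 27 , θ: -1.8825 0.9689 -1.9538 0.0166 , dq: -2.7784 2.1783 0.0532 -0.2026 , tip: 0.9006 0.4398 0.6522 , u: 56.6372 15.0478 -12.3529 2.8258
step 28 , θ: -1.9095 0.9903 -1.9527 0.0141 , dq: -2.6209 2.0970 0.1720 -0.2905 , tip: 0.8996 0.4605 0.6356 , u: 55.4664 14.8150 -12.2120 2.8366
step 29 , θ: -1.9349 1.0109 -1.9503 0.0112 , dq: -2.4696 2.0232 0.3011 -0.2945 , tip: 0.8982 0.4804 0.6196 , u: 54.2541 14.5935 -12.0652 2.7811
step 30 , θ: -1.9589 1.0307 -1.9468 0.0079 , dq: -2.3257 1.9457 0.3945 -0.3461 , tip: 0.8966 0.4993 0.6043 , u: 53.0408 14.3692 -11.8958 2.7603
step 31 , θ: -1.9815 1.0498 -1.9424 0.0044 , dq: -2.1880 1.8724 0.4873 -0.3542 , tip: 0.8947 0.5175 0.5897 , u: 51.8168 14.1537 -11.7208 2.7055
step 32 , θ: -2.0027 1.0682 -1.9372 0.0007 , dq: -2.0569 1.7980 0.5573 -0.3848 , tip: 0.8925 0.5348 0.5757 , u: 50.6057 13.9409 -11.5330 2.6674
step 33 , θ: -2.0226 1.0858 -1.9313 -0.0032 , dq: -1.9317 1.7267 0.6230 -0.3917 , tip: 0.8902 0.5513 0.5623 , u: 49.4040 13.7368 -11.3418 2.6116
step 34 , θ: -2.0414 1.1027 -1.9248 -0.0072 , dq: -1.8126 1.6556 0.6734 -0.4094 , tip: 0.8877 0.5672 0.5496 , u: 48.2259 13.5390 -11.1444 2.5644
step 35 , θ: -2.0589 1.1189 -1.9179 -0.0113 , dq: -1.6991 1.5870 0.7186 -0.4136 , tip: 0.8851 0.5823 0.5375 , u: 47.0701 13.3506 -10.9460 2.5079
step 36 , θ: -2.0754 1.1344 -1.9105 -0.0155 , dq: -1.5912 1.5195 0.7531 -0.4230 , tip: 0.8823 0.5967 0.5260 , u: 45.9454 13.1705 -10.7457 2.4565
step 37 , θ: -2.0908 1.1493 -1.9029 -0.0198 , dq: -1.4885 1.4544 0.7828 -0.4243 , tip: 0.8794 0.6104 0.5151 , u: 44.8513 13.0005 -10.5467 2.4003
step 38 , θ: -2.1052 1.1635 -1.8949 -0.0241 , dq: -1.3910 1.3908 0.8049 -0.4282 , tip: 0.8765 0.6236 0.5048 , u: 43.7930 12.8401 -10.3487 2.3476
step 39 , θ: -2.1186 1.1771 -1.8868 -0.0284 , dq: -1.2983 1.3294 0.8229 -0.4271 , tip: 0.8735 0.6361 0.4950 , u: 42.7702 12.6901 -10.1538 2.2928
step 40 , θ: -2.1312 1.1901 -1.8785 -0.0327 , dq: -1.2105 1.2699 0.8354 -0.4273 , tip: 0.8704 0.6481 0.4858
final tip position (m): 0.8704 0.6481 0.4858
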